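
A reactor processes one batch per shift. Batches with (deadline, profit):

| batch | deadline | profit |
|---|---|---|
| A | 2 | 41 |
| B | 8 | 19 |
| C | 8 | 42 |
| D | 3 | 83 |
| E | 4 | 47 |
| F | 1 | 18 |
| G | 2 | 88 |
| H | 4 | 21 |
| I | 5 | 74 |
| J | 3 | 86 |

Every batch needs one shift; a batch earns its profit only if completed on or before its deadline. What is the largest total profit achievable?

439

Sort by profit descending; place each in the latest free slot ≤ its deadline.
Profit order: G=88 J=86 D=83 I=74 E=47 C=42 A=41 H=21 B=19 F=18
Assign: G→slot 2, J→slot 3, D→slot 1, I→slot 5, E→slot 4, C→slot 8, A skipped, H skipped, B→slot 7, F skipped.
Slots: [1:D] [2:G] [3:J] [4:E] [5:I] [7:B] [8:C]
Profit = 83 + 88 + 86 + 47 + 74 + 19 + 42 = 439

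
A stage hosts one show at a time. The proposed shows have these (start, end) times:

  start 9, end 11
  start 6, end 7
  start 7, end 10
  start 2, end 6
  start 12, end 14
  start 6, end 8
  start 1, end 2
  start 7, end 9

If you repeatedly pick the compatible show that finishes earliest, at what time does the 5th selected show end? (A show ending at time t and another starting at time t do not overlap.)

Sorted by end: (1,2)  (2,6)  (6,7)  (6,8)  (7,9)  (7,10)  (9,11)  (12,14)
take (1,2); take (2,6); take (6,7); take (7,9); take (9,11); take (12,14).
Selected: (1,2) (2,6) (6,7) (7,9) (9,11) (12,14)

11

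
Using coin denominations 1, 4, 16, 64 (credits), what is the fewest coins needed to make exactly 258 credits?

Use the largest denomination that fits, subtract, and repeat.
258 − 4×64→2 − 2×1→0
Total coins = 4 + 2 = 6

6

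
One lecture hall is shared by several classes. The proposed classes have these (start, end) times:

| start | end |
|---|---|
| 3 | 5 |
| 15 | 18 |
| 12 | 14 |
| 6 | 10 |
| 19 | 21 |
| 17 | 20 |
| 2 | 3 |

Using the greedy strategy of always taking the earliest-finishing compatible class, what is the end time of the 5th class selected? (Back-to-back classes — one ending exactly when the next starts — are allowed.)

18

Order by finish time; keep every interval that doesn't clash with the previous kept one.
By end time: (2,3), (3,5), (6,10), (12,14), (15,18), (17,20), (19,21).
Pick (2,3); next start ≥ 3 → (3,5); next start ≥ 5 → (6,10); next start ≥ 10 → (12,14); next start ≥ 14 → (15,18); next start ≥ 18 → (19,21).
Selected: (2,3) (3,5) (6,10) (12,14) (15,18) (19,21)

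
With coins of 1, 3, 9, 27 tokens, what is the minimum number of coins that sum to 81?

3

Use the largest denomination that fits, subtract, and repeat.
81 = 3×27
Total coins = 3 = 3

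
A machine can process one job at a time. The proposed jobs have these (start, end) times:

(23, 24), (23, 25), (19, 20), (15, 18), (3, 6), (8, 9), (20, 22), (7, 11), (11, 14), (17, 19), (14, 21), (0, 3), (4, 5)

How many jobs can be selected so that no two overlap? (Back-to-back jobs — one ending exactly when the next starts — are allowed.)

By end time: (0,3), (4,5), (3,6), (8,9), (7,11), (11,14), (15,18), (17,19), (19,20), (14,21), (20,22), (23,24), (23,25).
Pick (0,3); next start ≥ 3 → (4,5); next start ≥ 5 → (8,9); next start ≥ 9 → (11,14); next start ≥ 14 → (15,18); next start ≥ 18 → (19,20); next start ≥ 20 → (20,22); next start ≥ 22 → (23,24).
Selected 8 jobs.

8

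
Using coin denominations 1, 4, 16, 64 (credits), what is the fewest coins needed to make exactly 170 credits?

8

170 − 2×64→42 − 2×16→10 − 2×4→2 − 2×1→0
Total coins = 2 + 2 + 2 + 2 = 8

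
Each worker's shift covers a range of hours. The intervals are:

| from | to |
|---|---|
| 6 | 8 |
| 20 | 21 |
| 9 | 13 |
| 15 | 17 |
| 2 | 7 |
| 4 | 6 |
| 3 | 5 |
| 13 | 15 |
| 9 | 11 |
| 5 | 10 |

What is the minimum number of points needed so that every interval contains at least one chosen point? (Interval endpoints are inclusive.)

By right end: [3,5]  [4,6]  [2,7]  [6,8]  [5,10]  [9,11]  [9,13]  [13,15]  [15,17]  [20,21]
[3,5] uncovered → point at 5; [6,8] uncovered → point at 8; [9,11] uncovered → point at 11; [13,15] uncovered → point at 15; [20,21] uncovered → point at 21.
Points: 5, 8, 11, 15, 21 (5 total).

5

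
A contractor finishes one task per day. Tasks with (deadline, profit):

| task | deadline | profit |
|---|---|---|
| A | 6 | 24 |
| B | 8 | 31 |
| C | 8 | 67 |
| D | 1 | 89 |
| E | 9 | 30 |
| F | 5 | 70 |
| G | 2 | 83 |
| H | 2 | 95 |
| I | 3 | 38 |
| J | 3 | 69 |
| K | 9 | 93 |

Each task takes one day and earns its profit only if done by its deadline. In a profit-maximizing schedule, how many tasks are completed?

By profit: H(d2,95), K(d9,93), D(d1,89), G(d2,83), F(d5,70), J(d3,69), C(d8,67), I(d3,38), B(d8,31), E(d9,30), A(d6,24)
H→slot 2; K→slot 9; D→slot 1; G skipped; F→slot 5; J→slot 3; C→slot 8; I skipped; B→slot 7; E→slot 6; A→slot 4.
9 of 11 scheduled.

9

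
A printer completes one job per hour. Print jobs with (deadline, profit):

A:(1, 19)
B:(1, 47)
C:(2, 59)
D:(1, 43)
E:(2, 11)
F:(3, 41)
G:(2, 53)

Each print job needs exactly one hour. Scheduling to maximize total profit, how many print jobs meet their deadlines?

3

Take jobs in profit order; each goes to the latest open slot no later than its deadline.
By profit: C(d2,59), G(d2,53), B(d1,47), D(d1,43), F(d3,41), A(d1,19), E(d2,11)
C→slot 2; G→slot 1; B skipped; D skipped; F→slot 3; A skipped; E skipped.
3 of 7 scheduled.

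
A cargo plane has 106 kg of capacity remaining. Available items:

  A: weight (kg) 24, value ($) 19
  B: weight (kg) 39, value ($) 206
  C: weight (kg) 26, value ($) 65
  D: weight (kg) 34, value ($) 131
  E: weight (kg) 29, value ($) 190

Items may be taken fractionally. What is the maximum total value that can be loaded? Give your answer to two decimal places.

Ratios (sorted): E 6.55, B 5.28, D 3.85, C 2.50, A 0.79
take E (29 @ 190); take B (39 @ 206); take D (34 @ 131); take 4/26 of C → 10.00. Capacity used 106/106.
Total value = 537.00

537.00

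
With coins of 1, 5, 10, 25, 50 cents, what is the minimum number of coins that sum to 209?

9

209 − 4×50→9 − 1×5→4 − 4×1→0
Total coins = 4 + 1 + 4 = 9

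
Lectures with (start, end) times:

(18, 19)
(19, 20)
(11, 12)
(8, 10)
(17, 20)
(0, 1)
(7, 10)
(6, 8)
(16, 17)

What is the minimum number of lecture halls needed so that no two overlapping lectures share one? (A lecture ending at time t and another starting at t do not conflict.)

Count concurrent intervals with a sweep; the peak is the room count.
starts: [0, 6, 7, 8, 11, 16, 17, 18, 19]
ends:   [1, 8, 10, 10, 12, 17, 19, 20, 20]
s0→1 e1→0 s6→1 s7→2  — peak 2.

2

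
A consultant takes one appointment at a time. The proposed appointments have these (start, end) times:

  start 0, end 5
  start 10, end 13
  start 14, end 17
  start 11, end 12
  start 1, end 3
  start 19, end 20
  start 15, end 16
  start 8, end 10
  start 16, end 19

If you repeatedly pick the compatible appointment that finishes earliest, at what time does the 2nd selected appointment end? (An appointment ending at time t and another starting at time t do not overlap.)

10

Greedy by earliest finish: after sorting by end time, pick each interval compatible with the last pick.
By end time: (1,3), (0,5), (8,10), (11,12), (10,13), (15,16), (14,17), (16,19), (19,20).
Pick (1,3); next start ≥ 3 → (8,10); next start ≥ 10 → (11,12); next start ≥ 12 → (15,16); next start ≥ 16 → (16,19); next start ≥ 19 → (19,20).
Selected: (1,3) (8,10) (11,12) (15,16) (16,19) (19,20)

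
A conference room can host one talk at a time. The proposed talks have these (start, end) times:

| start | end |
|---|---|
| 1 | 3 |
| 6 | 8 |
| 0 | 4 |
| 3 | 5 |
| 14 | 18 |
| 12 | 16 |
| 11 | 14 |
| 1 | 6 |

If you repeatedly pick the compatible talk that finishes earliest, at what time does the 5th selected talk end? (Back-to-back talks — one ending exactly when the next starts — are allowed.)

18

Sorted by end: (1,3)  (0,4)  (3,5)  (1,6)  (6,8)  (11,14)  (12,16)  (14,18)
take (1,3); take (3,5); take (6,8); take (11,14); take (14,18).
Selected: (1,3) (3,5) (6,8) (11,14) (14,18)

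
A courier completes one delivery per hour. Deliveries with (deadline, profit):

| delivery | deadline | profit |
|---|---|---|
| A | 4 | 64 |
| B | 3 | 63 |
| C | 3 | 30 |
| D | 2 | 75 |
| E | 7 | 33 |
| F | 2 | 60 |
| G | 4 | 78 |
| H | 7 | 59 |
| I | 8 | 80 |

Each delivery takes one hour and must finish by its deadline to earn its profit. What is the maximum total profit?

Take jobs in profit order; each goes to the latest open slot no later than its deadline.
Profit order: I=80 G=78 D=75 A=64 B=63 F=60 H=59 E=33 C=30
Assign: I→slot 8, G→slot 4, D→slot 2, A→slot 3, B→slot 1, F skipped, H→slot 7, E→slot 6, C skipped.
Slots: [1:B] [2:D] [3:A] [4:G] [6:E] [7:H] [8:I]
Profit = 63 + 75 + 64 + 78 + 33 + 59 + 80 = 452

452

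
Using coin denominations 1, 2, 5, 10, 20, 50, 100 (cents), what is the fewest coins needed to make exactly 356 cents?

6

356 = 3×100 + 1×50 + 1×5 + 1×1
Total coins = 3 + 1 + 1 + 1 = 6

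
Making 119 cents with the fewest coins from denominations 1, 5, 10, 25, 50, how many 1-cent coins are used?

Greedy: take as many of the largest coin as possible, then repeat with the remainder.
119 = 2×50 + 1×10 + 1×5 + 4×1
Count of 1: 4

4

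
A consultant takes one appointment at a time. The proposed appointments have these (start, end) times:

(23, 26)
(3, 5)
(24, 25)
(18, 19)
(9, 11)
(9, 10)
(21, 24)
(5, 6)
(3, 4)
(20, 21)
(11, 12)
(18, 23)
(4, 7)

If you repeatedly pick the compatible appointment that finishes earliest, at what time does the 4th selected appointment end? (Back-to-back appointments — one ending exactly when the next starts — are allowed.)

12

Greedy by earliest finish: after sorting by end time, pick each interval compatible with the last pick.
Sorted by end: (3,4)  (3,5)  (5,6)  (4,7)  (9,10)  (9,11)  (11,12)  (18,19)  (20,21)  (18,23)  (21,24)  (24,25)  (23,26)
take (3,4); skip (3,5); take (5,6); skip (4,7); take (9,10); take (11,12); take (18,19); take (20,21); take (21,24); take (24,25); skip (23,26).
Selected: (3,4) (5,6) (9,10) (11,12) (18,19) (20,21) (21,24) (24,25)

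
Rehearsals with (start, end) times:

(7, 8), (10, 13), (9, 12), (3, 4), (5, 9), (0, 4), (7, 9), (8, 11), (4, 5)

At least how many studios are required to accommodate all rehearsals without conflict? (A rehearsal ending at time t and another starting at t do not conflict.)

3

The answer is the maximum number of intervals overlapping at any instant.
Events (time:±→running): 0:+→1 3:+→2 4:-→1 4:-→0 4:+→1 5:-→0 5:+→1 7:+→2 7:+→3 … peak 3.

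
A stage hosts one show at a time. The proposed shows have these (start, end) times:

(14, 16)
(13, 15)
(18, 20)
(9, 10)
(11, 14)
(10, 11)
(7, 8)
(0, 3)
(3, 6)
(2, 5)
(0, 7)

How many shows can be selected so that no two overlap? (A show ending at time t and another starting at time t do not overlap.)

8

Order by finish time; keep every interval that doesn't clash with the previous kept one.
By end time: (0,3), (2,5), (3,6), (0,7), (7,8), (9,10), (10,11), (11,14), (13,15), (14,16), (18,20).
Pick (0,3); next start ≥ 3 → (3,6); next start ≥ 6 → (7,8); next start ≥ 8 → (9,10); next start ≥ 10 → (10,11); next start ≥ 11 → (11,14); next start ≥ 14 → (14,16); next start ≥ 16 → (18,20).
Selected 8 shows.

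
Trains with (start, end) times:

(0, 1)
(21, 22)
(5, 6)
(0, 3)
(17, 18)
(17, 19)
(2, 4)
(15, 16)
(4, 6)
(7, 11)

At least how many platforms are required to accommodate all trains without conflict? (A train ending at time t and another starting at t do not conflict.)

2

Count concurrent intervals with a sweep; the peak is the room count.
Events (time:±→running): 0:+→1 0:+→2 … peak 2.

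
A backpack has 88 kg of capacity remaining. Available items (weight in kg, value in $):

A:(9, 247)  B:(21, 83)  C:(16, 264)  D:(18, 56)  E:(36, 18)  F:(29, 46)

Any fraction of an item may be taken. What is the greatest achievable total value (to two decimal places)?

688.07

Sort by value per unit weight and fill in that order.
Order: A (247/9=27.44) > C (264/16=16.50) > B (83/21=3.95) > D (56/18=3.11) > F (46/29=1.59) > E (18/36=0.50)
Fill: take A (9 @ 247) → take C (16 @ 264) → take B (21 @ 83) → take D (18 @ 56) → take 24/29 of F → 38.07; 88/88 used.
Total value = 688.07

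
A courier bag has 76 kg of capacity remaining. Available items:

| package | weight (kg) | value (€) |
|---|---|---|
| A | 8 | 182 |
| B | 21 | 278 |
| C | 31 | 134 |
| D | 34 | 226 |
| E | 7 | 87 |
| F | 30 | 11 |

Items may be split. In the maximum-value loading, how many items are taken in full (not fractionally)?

4

Sort by value per unit weight and fill in that order.
Order: A (182/8=22.75) > B (278/21=13.24) > E (87/7=12.43) > D (226/34=6.65) > C (134/31=4.32) > F (11/30=0.37)
Fill: take A (8 @ 182) → take B (21 @ 278) → take E (7 @ 87) → take D (34 @ 226) → take 6/31 of C → 25.94; 76/76 used.
4 item(s) taken whole; one partial (take 6/31 of C).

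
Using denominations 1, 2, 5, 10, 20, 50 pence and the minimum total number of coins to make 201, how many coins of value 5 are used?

0

201 = 4×50 + 1×1
Count of 5: 0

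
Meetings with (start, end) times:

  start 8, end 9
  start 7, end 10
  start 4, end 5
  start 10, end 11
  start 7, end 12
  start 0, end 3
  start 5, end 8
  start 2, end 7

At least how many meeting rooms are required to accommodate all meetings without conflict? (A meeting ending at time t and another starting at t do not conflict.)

3

Events (time:±→running): 0:+→1 2:+→2 3:-→1 4:+→2 5:-→1 5:+→2 7:-→1 7:+→2 7:+→3 … peak 3.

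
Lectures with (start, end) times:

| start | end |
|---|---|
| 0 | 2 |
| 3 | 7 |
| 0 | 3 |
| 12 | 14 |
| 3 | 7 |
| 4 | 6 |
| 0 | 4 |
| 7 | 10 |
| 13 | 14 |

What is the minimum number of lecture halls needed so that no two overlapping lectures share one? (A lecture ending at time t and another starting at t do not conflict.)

starts: [0, 0, 0, 3, 3, 4, 7, 12, 13]
ends:   [2, 3, 4, 6, 7, 7, 10, 14, 14]
s0→1 s0→2 s0→3  — peak 3.

3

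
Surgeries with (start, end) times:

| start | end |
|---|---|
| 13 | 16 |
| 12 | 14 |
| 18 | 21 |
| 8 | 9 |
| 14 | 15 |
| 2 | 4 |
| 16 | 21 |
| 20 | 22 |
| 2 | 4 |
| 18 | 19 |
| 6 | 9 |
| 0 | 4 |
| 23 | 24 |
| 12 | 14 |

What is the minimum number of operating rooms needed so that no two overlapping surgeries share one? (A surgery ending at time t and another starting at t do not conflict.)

3

starts: [0, 2, 2, 6, 8, 12, 12, 13, 14, 16, 18, 18, 20, 23]
ends:   [4, 4, 4, 9, 9, 14, 14, 15, 16, 19, 21, 21, 22, 24]
s0→1 s2→2 s2→3  — peak 3.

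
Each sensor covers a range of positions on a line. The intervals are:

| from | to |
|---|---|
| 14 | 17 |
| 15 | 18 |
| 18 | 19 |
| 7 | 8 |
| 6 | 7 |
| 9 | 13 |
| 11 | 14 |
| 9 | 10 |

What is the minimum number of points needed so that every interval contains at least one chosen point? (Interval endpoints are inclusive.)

4

Sort by right endpoint; whenever an interval is uncovered, place a point at its right end.
Sorted: [6,7] [7,8] [9,10] [9,13] [11,14] [14,17] [15,18] [18,19]
{[6,7],[7,8]} hit by 7; {[9,10],[9,13]} hit by 10; {[11,14],[14,17]} hit by 14; {[15,18],[18,19]} hit by 18.
Points: 7, 10, 14, 18 (4 total).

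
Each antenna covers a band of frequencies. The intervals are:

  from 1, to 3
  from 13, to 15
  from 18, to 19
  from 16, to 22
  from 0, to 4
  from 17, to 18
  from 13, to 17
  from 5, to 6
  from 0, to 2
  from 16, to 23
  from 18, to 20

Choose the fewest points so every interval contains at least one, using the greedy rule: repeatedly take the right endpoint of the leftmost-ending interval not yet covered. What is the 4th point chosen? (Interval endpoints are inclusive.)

Sort by right endpoint; whenever an interval is uncovered, place a point at its right end.
By right end: [0,2]  [1,3]  [0,4]  [5,6]  [13,15]  [13,17]  [17,18]  [18,19]  [18,20]  [16,22]  [16,23]
[0,2] uncovered → point at 2; [5,6] uncovered → point at 6; [13,15] uncovered → point at 15; [17,18] uncovered → point at 18.
Points: 2, 6, 15, 18 (4 total).

18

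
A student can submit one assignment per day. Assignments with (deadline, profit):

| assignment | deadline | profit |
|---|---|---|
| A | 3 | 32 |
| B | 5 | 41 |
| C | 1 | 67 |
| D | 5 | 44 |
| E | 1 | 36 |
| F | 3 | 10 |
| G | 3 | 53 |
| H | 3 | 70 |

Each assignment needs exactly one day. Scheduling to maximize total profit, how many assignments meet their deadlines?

5

Sort by profit descending; place each in the latest free slot ≤ its deadline.
Profit order: H=70 C=67 G=53 D=44 B=41 E=36 A=32 F=10
Assign: H→slot 3, C→slot 1, G→slot 2, D→slot 5, B→slot 4, E skipped, A skipped, F skipped.
Slots: [1:C] [2:G] [3:H] [4:B] [5:D]
5 of 8 scheduled.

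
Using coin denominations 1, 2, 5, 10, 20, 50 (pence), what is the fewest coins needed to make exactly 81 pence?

4

Use the largest denomination that fits, subtract, and repeat.
81 − 1×50→31 − 1×20→11 − 1×10→1 − 1×1→0
Total coins = 1 + 1 + 1 + 1 = 4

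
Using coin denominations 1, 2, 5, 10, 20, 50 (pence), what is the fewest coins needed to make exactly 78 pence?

Use the largest denomination that fits, subtract, and repeat.
78 = 1×50 + 1×20 + 1×5 + 1×2 + 1×1
Total coins = 1 + 1 + 1 + 1 + 1 = 5

5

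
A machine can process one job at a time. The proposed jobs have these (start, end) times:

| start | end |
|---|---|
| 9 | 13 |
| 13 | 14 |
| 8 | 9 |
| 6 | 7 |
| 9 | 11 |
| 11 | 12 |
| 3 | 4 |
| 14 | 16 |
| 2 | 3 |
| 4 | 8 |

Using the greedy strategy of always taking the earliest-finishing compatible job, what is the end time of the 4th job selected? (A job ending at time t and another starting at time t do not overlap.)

By end time: (2,3), (3,4), (6,7), (4,8), (8,9), (9,11), (11,12), (9,13), (13,14), (14,16).
Pick (2,3); next start ≥ 3 → (3,4); next start ≥ 4 → (6,7); next start ≥ 7 → (8,9); next start ≥ 9 → (9,11); next start ≥ 11 → (11,12); next start ≥ 12 → (13,14); next start ≥ 14 → (14,16).
Selected: (2,3) (3,4) (6,7) (8,9) (9,11) (11,12) (13,14) (14,16)

9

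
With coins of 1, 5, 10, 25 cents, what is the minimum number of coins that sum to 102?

6

Greedy: take as many of the largest coin as possible, then repeat with the remainder.
102 = 4×25 + 2×1
Total coins = 4 + 2 = 6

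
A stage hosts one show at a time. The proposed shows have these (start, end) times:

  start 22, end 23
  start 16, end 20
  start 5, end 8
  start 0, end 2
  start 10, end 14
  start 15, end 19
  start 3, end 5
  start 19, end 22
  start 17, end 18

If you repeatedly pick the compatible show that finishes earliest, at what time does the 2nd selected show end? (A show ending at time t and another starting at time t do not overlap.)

5

Sort by end time and greedily take each interval whose start is ≥ the last chosen end.
Sorted by end: (0,2)  (3,5)  (5,8)  (10,14)  (17,18)  (15,19)  (16,20)  (19,22)  (22,23)
take (0,2); take (3,5); take (5,8); take (10,14); take (17,18); take (19,22); take (22,23).
Selected: (0,2) (3,5) (5,8) (10,14) (17,18) (19,22) (22,23)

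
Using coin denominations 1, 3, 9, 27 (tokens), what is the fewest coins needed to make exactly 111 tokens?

5

111 = 4×27 + 1×3
Total coins = 4 + 1 = 5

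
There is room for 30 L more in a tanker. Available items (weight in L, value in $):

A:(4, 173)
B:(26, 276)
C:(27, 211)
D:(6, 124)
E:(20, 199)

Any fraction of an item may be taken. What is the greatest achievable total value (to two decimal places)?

509.31

Sort by value per unit weight and fill in that order.
Order: A (173/4=43.25) > D (124/6=20.67) > B (276/26=10.62) > E (199/20=9.95) > C (211/27=7.81)
Fill: take A (4 @ 173) → take D (6 @ 124) → take 20/26 of B → 212.31; 30/30 used.
Total value = 509.31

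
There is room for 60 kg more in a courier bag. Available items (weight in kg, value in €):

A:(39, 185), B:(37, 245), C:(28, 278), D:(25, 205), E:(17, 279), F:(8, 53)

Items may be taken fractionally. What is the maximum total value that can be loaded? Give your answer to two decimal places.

Sort by value per unit weight and fill in that order.
Ratios (sorted): E 16.41, C 9.93, D 8.20, F 6.62, B 6.62, A 4.74
take E (17 @ 279); take C (28 @ 278); take 15/25 of D → 123.00. Capacity used 60/60.
Total value = 680.00

680.00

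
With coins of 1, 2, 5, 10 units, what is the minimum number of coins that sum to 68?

9

Use the largest denomination that fits, subtract, and repeat.
68 − 6×10→8 − 1×5→3 − 1×2→1 − 1×1→0
Total coins = 6 + 1 + 1 + 1 = 9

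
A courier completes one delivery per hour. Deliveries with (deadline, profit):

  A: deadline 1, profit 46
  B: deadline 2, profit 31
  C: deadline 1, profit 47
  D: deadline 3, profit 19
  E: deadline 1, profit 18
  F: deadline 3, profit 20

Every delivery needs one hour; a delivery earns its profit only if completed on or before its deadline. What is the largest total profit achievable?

98

Sort by profit descending; place each in the latest free slot ≤ its deadline.
By profit: C(d1,47), A(d1,46), B(d2,31), F(d3,20), D(d3,19), E(d1,18)
C→slot 1; A skipped; B→slot 2; F→slot 3; D skipped; E skipped.
Profit = 47 + 31 + 20 = 98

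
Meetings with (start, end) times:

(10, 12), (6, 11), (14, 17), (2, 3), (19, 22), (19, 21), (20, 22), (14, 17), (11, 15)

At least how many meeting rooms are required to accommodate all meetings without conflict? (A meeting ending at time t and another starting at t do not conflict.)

3

Count concurrent intervals with a sweep; the peak is the room count.
starts: [2, 6, 10, 11, 14, 14, 19, 19, 20]
ends:   [3, 11, 12, 15, 17, 17, 21, 22, 22]
s2→1 e3→0 s6→1 s10→2 e11→1 s11→2 e12→1 s14→2 s14→3  — peak 3.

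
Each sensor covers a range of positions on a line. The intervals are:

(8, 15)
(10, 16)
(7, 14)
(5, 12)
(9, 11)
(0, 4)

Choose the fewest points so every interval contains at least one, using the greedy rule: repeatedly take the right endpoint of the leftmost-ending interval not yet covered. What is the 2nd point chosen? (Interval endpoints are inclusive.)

11

By right end: [0,4]  [9,11]  [5,12]  [7,14]  [8,15]  [10,16]
[0,4] uncovered → point at 4; [9,11] uncovered → point at 11.
Points: 4, 11 (2 total).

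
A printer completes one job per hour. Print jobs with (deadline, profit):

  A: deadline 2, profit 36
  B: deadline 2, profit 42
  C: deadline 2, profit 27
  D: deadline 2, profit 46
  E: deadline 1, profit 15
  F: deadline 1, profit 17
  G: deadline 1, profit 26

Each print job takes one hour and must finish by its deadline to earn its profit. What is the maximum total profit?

88

Sort by profit descending; place each in the latest free slot ≤ its deadline.
Profit order: D=46 B=42 A=36 C=27 G=26 F=17 E=15
Assign: D→slot 2, B→slot 1, A skipped, C skipped, G skipped, F skipped, E skipped.
Slots: [1:B] [2:D]
Profit = 42 + 46 = 88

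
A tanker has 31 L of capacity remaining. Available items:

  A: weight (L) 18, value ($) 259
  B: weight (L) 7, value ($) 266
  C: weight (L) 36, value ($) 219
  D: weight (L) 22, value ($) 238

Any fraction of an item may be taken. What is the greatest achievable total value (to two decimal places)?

589.91

Greedy by value/weight ratio, highest first.
Order: B (266/7=38.00) > A (259/18=14.39) > D (238/22=10.82) > C (219/36=6.08)
Fill: take B (7 @ 266) → take A (18 @ 259) → take 6/22 of D → 64.91; 31/31 used.
Total value = 589.91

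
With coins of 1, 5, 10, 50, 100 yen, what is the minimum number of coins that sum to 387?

10

387 = 3×100 + 1×50 + 3×10 + 1×5 + 2×1
Total coins = 3 + 1 + 3 + 1 + 2 = 10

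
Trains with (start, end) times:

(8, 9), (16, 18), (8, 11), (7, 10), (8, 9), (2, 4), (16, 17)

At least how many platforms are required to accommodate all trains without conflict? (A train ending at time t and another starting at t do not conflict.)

4

Count concurrent intervals with a sweep; the peak is the room count.
starts: [2, 7, 8, 8, 8, 16, 16]
ends:   [4, 9, 9, 10, 11, 17, 18]
s2→1 e4→0 s7→1 s8→2 s8→3 s8→4  — peak 4.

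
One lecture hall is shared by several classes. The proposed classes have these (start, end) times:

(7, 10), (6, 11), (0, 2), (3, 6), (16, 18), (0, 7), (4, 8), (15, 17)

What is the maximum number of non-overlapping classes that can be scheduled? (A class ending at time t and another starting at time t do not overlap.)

By end time: (0,2), (3,6), (0,7), (4,8), (7,10), (6,11), (15,17), (16,18).
Pick (0,2); next start ≥ 2 → (3,6); next start ≥ 6 → (7,10); next start ≥ 10 → (15,17).
Selected 4 classes.

4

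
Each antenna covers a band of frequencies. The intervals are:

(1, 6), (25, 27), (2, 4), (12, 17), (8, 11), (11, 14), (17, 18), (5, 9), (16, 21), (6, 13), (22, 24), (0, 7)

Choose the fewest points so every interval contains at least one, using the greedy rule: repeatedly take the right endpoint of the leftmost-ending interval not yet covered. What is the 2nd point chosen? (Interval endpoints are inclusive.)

Sorted: [2,4] [1,6] [0,7] [5,9] [8,11] [6,13] [11,14] [12,17] [17,18] [16,21] [22,24] [25,27]
{[2,4],[1,6],[0,7]} hit by 4; {[5,9],[8,11],[6,13]} hit by 9; {[11,14],[12,17]} hit by 14; {[17,18],[16,21]} hit by 18; {[22,24]} hit by 24; {[25,27]} hit by 27.
Points: 4, 9, 14, 18, 24, 27 (6 total).

9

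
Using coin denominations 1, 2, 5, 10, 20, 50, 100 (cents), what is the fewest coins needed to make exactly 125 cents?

Use the largest denomination that fits, subtract, and repeat.
125 = 1×100 + 1×20 + 1×5
Total coins = 1 + 1 + 1 = 3

3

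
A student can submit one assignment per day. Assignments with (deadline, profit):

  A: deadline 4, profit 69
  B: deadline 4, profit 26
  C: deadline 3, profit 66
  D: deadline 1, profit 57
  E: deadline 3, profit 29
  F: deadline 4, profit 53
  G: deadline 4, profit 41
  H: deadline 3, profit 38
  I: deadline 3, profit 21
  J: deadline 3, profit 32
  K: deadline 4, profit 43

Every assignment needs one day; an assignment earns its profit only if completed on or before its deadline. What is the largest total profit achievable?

Take jobs in profit order; each goes to the latest open slot no later than its deadline.
Profit order: A=69 C=66 D=57 F=53 K=43 G=41 H=38 J=32 E=29 B=26 I=21
Assign: A→slot 4, C→slot 3, D→slot 1, F→slot 2, K skipped, G skipped, H skipped, J skipped, E skipped, B skipped, I skipped.
Slots: [1:D] [2:F] [3:C] [4:A]
Profit = 57 + 53 + 66 + 69 = 245

245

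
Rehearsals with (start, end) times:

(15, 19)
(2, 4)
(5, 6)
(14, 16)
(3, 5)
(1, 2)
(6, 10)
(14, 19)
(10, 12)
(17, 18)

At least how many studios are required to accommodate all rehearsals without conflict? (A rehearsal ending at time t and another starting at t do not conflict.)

starts: [1, 2, 3, 5, 6, 10, 14, 14, 15, 17]
ends:   [2, 4, 5, 6, 10, 12, 16, 18, 19, 19]
s1→1 e2→0 s2→1 s3→2 e4→1 e5→0 s5→1 e6→0 s6→1 e10→0 s10→1 e12→0 s14→1 s14→2 s15→3  — peak 3.

3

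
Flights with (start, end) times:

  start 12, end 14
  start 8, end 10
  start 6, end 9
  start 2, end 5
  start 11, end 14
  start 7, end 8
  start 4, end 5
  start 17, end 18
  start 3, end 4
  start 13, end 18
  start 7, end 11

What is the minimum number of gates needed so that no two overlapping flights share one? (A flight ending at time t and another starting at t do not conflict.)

Count concurrent intervals with a sweep; the peak is the room count.
starts: [2, 3, 4, 6, 7, 7, 8, 11, 12, 13, 17]
ends:   [4, 5, 5, 8, 9, 10, 11, 14, 14, 18, 18]
s2→1 s3→2 e4→1 s4→2 e5→1 e5→0 s6→1 s7→2 s7→3  — peak 3.

3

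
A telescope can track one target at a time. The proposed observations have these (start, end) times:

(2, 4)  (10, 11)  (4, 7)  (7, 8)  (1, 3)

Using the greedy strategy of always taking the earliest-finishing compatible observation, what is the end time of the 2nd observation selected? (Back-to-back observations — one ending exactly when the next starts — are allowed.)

7

Greedy by earliest finish: after sorting by end time, pick each interval compatible with the last pick.
By end time: (1,3), (2,4), (4,7), (7,8), (10,11).
Pick (1,3); next start ≥ 3 → (4,7); next start ≥ 7 → (7,8); next start ≥ 8 → (10,11).
Selected: (1,3) (4,7) (7,8) (10,11)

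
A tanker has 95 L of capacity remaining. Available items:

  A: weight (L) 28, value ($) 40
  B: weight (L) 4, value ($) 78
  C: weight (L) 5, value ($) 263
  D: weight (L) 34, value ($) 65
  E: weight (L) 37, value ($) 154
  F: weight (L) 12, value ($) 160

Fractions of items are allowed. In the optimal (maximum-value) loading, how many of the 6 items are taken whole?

Sort by value per unit weight and fill in that order.
Ratios (sorted): C 52.60, B 19.50, F 13.33, E 4.16, D 1.91, A 1.43
take C (5 @ 263); take B (4 @ 78); take F (12 @ 160); take E (37 @ 154); take D (34 @ 65); take 3/28 of A → 4.29. Capacity used 95/95.
5 item(s) taken whole; one partial (take 3/28 of A).

5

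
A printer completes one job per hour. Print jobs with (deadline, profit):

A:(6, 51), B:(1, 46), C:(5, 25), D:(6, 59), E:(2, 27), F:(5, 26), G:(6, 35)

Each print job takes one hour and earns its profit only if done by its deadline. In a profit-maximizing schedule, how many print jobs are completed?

Sort by profit descending; place each in the latest free slot ≤ its deadline.
By profit: D(d6,59), A(d6,51), B(d1,46), G(d6,35), E(d2,27), F(d5,26), C(d5,25)
D→slot 6; A→slot 5; B→slot 1; G→slot 4; E→slot 2; F→slot 3; C skipped.
6 of 7 scheduled.

6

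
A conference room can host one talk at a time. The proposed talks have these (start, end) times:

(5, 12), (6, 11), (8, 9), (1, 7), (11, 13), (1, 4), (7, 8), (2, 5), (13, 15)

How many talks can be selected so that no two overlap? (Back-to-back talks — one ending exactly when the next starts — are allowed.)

Greedy by earliest finish: after sorting by end time, pick each interval compatible with the last pick.
Sorted by end: (1,4)  (2,5)  (1,7)  (7,8)  (8,9)  (6,11)  (5,12)  (11,13)  (13,15)
take (1,4); take (7,8); take (8,9); take (11,13); take (13,15).
Selected 5 talks.

5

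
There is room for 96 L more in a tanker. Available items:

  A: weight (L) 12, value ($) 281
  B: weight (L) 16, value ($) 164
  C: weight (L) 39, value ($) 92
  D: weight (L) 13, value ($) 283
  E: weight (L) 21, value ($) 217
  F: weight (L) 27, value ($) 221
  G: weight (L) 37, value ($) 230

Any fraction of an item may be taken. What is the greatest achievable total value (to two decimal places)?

1209.51

Order: A (281/12=23.42) > D (283/13=21.77) > E (217/21=10.33) > B (164/16=10.25) > F (221/27=8.19) > G (230/37=6.22) > C (92/39=2.36)
Fill: take A (12 @ 281) → take D (13 @ 283) → take E (21 @ 217) → take B (16 @ 164) → take F (27 @ 221) → take 7/37 of G → 43.51; 96/96 used.
Total value = 1209.51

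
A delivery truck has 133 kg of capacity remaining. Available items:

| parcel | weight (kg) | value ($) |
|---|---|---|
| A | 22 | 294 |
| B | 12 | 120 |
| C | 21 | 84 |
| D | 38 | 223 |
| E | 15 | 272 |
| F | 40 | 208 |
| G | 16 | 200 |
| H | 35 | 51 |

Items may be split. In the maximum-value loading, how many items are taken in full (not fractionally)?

5

Order: E (272/15=18.13) > A (294/22=13.36) > G (200/16=12.50) > B (120/12=10.00) > D (223/38=5.87) > F (208/40=5.20) > C (84/21=4.00) > H (51/35=1.46)
Fill: take E (15 @ 272) → take A (22 @ 294) → take G (16 @ 200) → take B (12 @ 120) → take D (38 @ 223) → take 30/40 of F → 156.00; 133/133 used.
5 item(s) taken whole; one partial (take 30/40 of F).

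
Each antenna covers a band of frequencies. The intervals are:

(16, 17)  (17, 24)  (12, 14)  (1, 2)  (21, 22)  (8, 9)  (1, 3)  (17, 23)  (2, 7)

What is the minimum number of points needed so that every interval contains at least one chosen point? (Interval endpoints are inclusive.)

5

Sorted: [1,2] [1,3] [2,7] [8,9] [12,14] [16,17] [21,22] [17,23] [17,24]
{[1,2],[1,3],[2,7]} hit by 2; {[8,9]} hit by 9; {[12,14]} hit by 14; {[16,17]} hit by 17; {[21,22],[17,23],[17,24]} hit by 22.
Points: 2, 9, 14, 17, 22 (5 total).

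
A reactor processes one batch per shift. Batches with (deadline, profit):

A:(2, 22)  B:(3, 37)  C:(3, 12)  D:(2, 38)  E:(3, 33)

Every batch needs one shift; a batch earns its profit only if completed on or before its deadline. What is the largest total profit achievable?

By profit: D(d2,38), B(d3,37), E(d3,33), A(d2,22), C(d3,12)
D→slot 2; B→slot 3; E→slot 1; A skipped; C skipped.
Profit = 33 + 38 + 37 = 108

108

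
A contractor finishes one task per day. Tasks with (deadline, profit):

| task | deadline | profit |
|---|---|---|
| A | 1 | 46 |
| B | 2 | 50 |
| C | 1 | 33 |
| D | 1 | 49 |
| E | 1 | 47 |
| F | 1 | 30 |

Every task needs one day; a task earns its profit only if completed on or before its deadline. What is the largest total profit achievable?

99

By profit: B(d2,50), D(d1,49), E(d1,47), A(d1,46), C(d1,33), F(d1,30)
B→slot 2; D→slot 1; E skipped; A skipped; C skipped; F skipped.
Profit = 49 + 50 = 99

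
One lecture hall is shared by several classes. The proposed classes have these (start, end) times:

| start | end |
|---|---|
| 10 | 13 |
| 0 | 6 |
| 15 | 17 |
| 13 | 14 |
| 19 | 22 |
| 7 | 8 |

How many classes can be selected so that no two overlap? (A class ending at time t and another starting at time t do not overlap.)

Order by finish time; keep every interval that doesn't clash with the previous kept one.
Sorted by end: (0,6)  (7,8)  (10,13)  (13,14)  (15,17)  (19,22)
take (0,6); take (7,8); take (10,13); take (13,14); take (15,17); take (19,22).
Selected 6 classes.

6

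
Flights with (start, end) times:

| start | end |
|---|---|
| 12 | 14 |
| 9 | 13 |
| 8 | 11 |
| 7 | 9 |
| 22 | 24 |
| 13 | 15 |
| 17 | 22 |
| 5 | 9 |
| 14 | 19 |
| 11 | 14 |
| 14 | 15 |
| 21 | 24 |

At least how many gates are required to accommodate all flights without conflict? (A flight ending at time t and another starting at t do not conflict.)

Count concurrent intervals with a sweep; the peak is the room count.
starts: [5, 7, 8, 9, 11, 12, 13, 14, 14, 17, 21, 22]
ends:   [9, 9, 11, 13, 14, 14, 15, 15, 19, 22, 24, 24]
s5→1 s7→2 s8→3  — peak 3.

3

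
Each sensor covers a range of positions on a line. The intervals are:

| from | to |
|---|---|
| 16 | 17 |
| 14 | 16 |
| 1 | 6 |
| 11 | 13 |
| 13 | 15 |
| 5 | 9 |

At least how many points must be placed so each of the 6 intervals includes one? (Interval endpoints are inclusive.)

Sort by right endpoint; whenever an interval is uncovered, place a point at its right end.
By right end: [1,6]  [5,9]  [11,13]  [13,15]  [14,16]  [16,17]
[1,6] uncovered → point at 6; [11,13] uncovered → point at 13; [14,16] uncovered → point at 16.
Points: 6, 13, 16 (3 total).

3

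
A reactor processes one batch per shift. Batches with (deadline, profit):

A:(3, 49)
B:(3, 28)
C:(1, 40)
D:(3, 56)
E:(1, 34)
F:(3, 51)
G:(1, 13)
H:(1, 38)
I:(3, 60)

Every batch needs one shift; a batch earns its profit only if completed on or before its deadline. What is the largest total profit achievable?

167

Take jobs in profit order; each goes to the latest open slot no later than its deadline.
Profit order: I=60 D=56 F=51 A=49 C=40 H=38 E=34 B=28 G=13
Assign: I→slot 3, D→slot 2, F→slot 1, A skipped, C skipped, H skipped, E skipped, B skipped, G skipped.
Slots: [1:F] [2:D] [3:I]
Profit = 51 + 56 + 60 = 167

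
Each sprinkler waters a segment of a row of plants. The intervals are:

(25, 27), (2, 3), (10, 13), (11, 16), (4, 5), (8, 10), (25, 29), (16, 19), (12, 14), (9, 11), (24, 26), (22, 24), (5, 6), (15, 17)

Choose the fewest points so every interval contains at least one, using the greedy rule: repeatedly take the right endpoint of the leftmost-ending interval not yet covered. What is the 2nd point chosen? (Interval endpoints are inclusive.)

Sorted: [2,3] [4,5] [5,6] [8,10] [9,11] [10,13] [12,14] [11,16] [15,17] [16,19] [22,24] [24,26] [25,27] [25,29]
{[2,3]} hit by 3; {[4,5],[5,6]} hit by 5; {[8,10],[9,11],[10,13]} hit by 10; {[12,14],[11,16]} hit by 14; {[15,17],[16,19]} hit by 17; {[22,24],[24,26]} hit by 24; {[25,27],[25,29]} hit by 27.
Points: 3, 5, 10, 14, 17, 24, 27 (7 total).

5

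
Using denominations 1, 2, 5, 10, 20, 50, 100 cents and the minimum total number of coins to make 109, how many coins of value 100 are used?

Use the largest denomination that fits, subtract, and repeat.
109 − 1×100→9 − 1×5→4 − 2×2→0
Count of 100: 1

1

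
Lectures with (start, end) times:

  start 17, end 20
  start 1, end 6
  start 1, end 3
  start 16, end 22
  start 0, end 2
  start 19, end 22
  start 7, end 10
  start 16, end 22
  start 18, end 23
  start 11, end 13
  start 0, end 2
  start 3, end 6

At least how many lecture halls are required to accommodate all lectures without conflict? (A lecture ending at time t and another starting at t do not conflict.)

5

Count concurrent intervals with a sweep; the peak is the room count.
starts: [0, 0, 1, 1, 3, 7, 11, 16, 16, 17, 18, 19]
ends:   [2, 2, 3, 6, 6, 10, 13, 20, 22, 22, 22, 23]
s0→1 s0→2 s1→3 s1→4 e2→3 e2→2 e3→1 s3→2 e6→1 e6→0 s7→1 e10→0 s11→1 e13→0 s16→1 s16→2 s17→3 s18→4 s19→5  — peak 5.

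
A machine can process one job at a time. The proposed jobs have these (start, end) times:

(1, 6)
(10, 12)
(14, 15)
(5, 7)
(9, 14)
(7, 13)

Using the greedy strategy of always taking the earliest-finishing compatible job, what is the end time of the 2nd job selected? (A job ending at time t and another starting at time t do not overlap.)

By end time: (1,6), (5,7), (10,12), (7,13), (9,14), (14,15).
Pick (1,6); next start ≥ 6 → (10,12); next start ≥ 12 → (14,15).
Selected: (1,6) (10,12) (14,15)

12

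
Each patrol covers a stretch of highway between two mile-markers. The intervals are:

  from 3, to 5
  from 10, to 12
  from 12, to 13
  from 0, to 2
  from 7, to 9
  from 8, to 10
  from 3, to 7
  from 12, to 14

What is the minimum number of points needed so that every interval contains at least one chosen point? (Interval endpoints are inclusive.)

4

Sort by right endpoint; whenever an interval is uncovered, place a point at its right end.
By right end: [0,2]  [3,5]  [3,7]  [7,9]  [8,10]  [10,12]  [12,13]  [12,14]
[0,2] uncovered → point at 2; [3,5] uncovered → point at 5; [7,9] uncovered → point at 9; [10,12] uncovered → point at 12.
Points: 2, 5, 9, 12 (4 total).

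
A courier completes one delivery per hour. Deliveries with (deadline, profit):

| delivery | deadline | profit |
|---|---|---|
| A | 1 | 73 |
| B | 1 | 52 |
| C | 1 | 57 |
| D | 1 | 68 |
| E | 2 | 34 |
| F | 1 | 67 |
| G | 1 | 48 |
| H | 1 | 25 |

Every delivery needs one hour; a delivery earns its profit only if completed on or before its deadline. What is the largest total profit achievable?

107

By profit: A(d1,73), D(d1,68), F(d1,67), C(d1,57), B(d1,52), G(d1,48), E(d2,34), H(d1,25)
A→slot 1; D skipped; F skipped; C skipped; B skipped; G skipped; E→slot 2; H skipped.
Profit = 73 + 34 = 107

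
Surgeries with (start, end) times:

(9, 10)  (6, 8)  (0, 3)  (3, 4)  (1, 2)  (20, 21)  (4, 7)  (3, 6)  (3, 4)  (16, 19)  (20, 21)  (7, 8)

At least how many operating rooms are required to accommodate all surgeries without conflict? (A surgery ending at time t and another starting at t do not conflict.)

The answer is the maximum number of intervals overlapping at any instant.
Events (time:±→running): 0:+→1 1:+→2 2:-→1 3:-→0 3:+→1 3:+→2 3:+→3 … peak 3.

3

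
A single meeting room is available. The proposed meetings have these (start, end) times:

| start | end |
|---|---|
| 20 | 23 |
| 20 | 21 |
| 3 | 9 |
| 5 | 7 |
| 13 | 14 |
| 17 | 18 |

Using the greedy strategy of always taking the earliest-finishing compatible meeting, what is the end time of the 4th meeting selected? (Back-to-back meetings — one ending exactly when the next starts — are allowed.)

Sort by end time and greedily take each interval whose start is ≥ the last chosen end.
Sorted by end: (5,7)  (3,9)  (13,14)  (17,18)  (20,21)  (20,23)
take (5,7); skip (3,9); take (13,14); take (17,18); take (20,21); skip (20,23).
Selected: (5,7) (13,14) (17,18) (20,21)

21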